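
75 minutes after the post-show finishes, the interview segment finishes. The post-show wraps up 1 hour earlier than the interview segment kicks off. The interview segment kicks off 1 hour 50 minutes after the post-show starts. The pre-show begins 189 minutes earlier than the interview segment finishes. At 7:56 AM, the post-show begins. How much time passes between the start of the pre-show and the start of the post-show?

64 minutes

The interview segment starts at 7:56 AM + 110 min = 9:46 AM.
The post-show ends at 9:46 AM − 60 min = 8:46 AM.
The interview segment ends at 8:46 AM + 75 min = 10:01 AM.
The pre-show starts at 10:01 AM − 189 min = 6:52 AM.
From 6:52 AM to 7:56 AM is 64 minutes.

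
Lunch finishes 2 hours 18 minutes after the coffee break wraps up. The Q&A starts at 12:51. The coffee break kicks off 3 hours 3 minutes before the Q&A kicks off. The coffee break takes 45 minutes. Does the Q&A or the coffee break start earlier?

The coffee break starts at 12:51 − 183 min = 09:48.
The Q&A starts at 12:51 and the coffee break starts at 09:48, so the coffee break is first.

the coffee break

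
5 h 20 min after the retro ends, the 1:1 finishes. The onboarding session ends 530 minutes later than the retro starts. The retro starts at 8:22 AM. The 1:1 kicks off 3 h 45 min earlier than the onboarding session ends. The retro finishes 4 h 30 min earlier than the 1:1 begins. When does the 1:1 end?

2:17 PM

The onboarding session ends at 8:22 AM + 530 min = 5:12 PM.
The 1:1 starts at 5:12 PM − 225 min = 1:27 PM.
The retro ends at 1:27 PM − 270 min = 8:57 AM.
The 1:1 ends at 8:57 AM + 320 min = 2:17 PM.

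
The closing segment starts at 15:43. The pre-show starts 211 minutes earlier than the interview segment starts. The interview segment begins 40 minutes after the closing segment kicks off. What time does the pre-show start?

The interview segment starts at 15:43 + 40 min = 16:23.
The pre-show starts at 16:23 − 211 min = 12:52.

12:52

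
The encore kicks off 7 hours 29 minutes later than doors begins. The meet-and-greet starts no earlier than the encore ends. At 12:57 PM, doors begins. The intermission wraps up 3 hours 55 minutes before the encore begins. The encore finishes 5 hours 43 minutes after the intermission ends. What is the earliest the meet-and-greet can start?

10:14 PM

The encore starts at 12:57 PM + 449 min = 8:26 PM.
The intermission ends at 8:26 PM − 235 min = 4:31 PM.
The encore ends at 4:31 PM + 343 min = 10:14 PM.
The meet-and-greet is bounded by the encore, so the earliest it can start is 10:14 PM.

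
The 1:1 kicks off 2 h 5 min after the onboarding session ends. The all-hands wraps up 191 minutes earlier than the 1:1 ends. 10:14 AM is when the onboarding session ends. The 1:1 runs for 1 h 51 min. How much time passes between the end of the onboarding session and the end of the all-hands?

The 1:1 starts at 10:14 AM + 125 min = 12:19 PM.
The 1:1 ends at 12:19 PM + 111 min = 2:10 PM.
The all-hands ends at 2:10 PM − 191 min = 10:59 AM.
From 10:14 AM to 10:59 AM is 45 minutes.

45 minutes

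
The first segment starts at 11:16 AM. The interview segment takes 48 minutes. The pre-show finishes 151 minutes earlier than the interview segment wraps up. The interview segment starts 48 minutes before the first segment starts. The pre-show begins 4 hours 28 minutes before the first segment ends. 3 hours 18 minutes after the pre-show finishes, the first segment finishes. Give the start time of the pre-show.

The interview segment starts at 11:16 AM − 48 min = 10:28 AM.
The interview segment ends at 10:28 AM + 48 min = 11:16 AM.
The pre-show ends at 11:16 AM − 151 min = 8:45 AM.
The first segment ends at 8:45 AM + 198 min = 12:03 PM.
The pre-show starts at 12:03 PM − 268 min = 7:35 AM.

7:35 AM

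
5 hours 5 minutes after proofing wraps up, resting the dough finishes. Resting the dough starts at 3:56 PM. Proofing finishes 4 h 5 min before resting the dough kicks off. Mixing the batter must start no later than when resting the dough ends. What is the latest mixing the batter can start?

4:56 PM

Proofing ends at 3:56 PM − 245 min = 11:51 AM.
Resting the dough ends at 11:51 AM + 305 min = 4:56 PM.
Mixing the batter is bounded by resting the dough, so the latest it can start is 4:56 PM.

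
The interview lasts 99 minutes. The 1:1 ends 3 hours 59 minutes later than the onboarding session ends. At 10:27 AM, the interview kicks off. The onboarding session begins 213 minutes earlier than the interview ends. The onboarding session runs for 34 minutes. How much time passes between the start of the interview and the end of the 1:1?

The interview ends at 10:27 AM + 99 min = 12:06 PM.
The onboarding session starts at 12:06 PM − 213 min = 8:33 AM.
The onboarding session ends at 8:33 AM + 34 min = 9:07 AM.
The 1:1 ends at 9:07 AM + 239 min = 1:06 PM.
From 10:27 AM to 1:06 PM is 2 h 39 min.

2 h 39 min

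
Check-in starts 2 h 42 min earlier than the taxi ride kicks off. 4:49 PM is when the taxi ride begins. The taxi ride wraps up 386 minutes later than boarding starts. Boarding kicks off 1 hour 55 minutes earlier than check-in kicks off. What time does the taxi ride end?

6:38 PM

Check-in starts at 4:49 PM − 162 min = 2:07 PM.
Boarding starts at 2:07 PM − 115 min = 12:12 PM.
The taxi ride ends at 12:12 PM + 386 min = 6:38 PM.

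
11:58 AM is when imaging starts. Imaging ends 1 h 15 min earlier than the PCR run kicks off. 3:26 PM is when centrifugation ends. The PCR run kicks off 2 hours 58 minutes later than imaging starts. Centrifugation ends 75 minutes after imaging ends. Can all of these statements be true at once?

No

The PCR run starts at 11:58 AM + 178 min = 2:56 PM.
Imaging ends at 2:56 PM − 75 min = 1:41 PM.
Centrifugation ends at 1:41 PM + 75 min = 2:56 PM.
But centrifugation is also said to end at 3:26 PM — a 30-minute conflict.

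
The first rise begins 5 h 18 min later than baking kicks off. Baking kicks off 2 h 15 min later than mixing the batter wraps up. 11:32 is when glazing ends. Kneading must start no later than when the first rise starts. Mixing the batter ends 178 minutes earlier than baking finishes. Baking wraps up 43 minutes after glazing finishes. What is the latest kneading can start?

16:50

Baking ends at 11:32 + 43 min = 12:15.
Mixing the batter ends at 12:15 − 178 min = 09:17.
Baking starts at 09:17 + 135 min = 11:32.
The first rise starts at 11:32 + 318 min = 16:50.
Kneading is bounded by the first rise, so the latest it can start is 16:50.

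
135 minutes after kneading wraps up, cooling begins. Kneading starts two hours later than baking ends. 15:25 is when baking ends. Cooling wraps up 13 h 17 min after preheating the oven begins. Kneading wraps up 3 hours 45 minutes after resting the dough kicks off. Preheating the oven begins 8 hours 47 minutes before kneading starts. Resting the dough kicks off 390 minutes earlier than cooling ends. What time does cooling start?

Kneading starts at 15:25 + 120 min = 17:25.
Preheating the oven starts at 17:25 − 527 min = 08:38.
Cooling ends at 08:38 + 797 min = 21:55.
Resting the dough starts at 21:55 − 390 min = 15:25.
Kneading ends at 15:25 + 225 min = 19:10.
Cooling starts at 19:10 + 135 min = 21:25.

21:25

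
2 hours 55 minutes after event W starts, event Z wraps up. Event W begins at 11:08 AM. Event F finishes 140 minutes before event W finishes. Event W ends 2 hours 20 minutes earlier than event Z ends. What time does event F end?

Event Z ends at 11:08 AM + 175 min = 2:03 PM.
Event W ends at 2:03 PM − 140 min = 11:43 AM.
Event F ends at 11:43 AM − 140 min = 9:23 AM.

9:23 AM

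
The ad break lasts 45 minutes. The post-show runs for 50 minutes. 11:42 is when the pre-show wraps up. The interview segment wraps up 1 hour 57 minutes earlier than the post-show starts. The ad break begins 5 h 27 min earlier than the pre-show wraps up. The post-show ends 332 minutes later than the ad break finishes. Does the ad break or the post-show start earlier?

the ad break

The ad break starts at 11:42 − 327 min = 06:15.
The ad break ends at 06:15 + 45 min = 07:00.
The post-show ends at 07:00 + 332 min = 12:32.
The post-show starts at 12:32 − 50 min = 11:42.
The ad break starts at 06:15 and the post-show starts at 11:42, so the ad break is first.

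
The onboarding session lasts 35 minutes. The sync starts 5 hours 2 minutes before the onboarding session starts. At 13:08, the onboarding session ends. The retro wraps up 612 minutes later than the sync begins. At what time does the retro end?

17:43

The onboarding session starts at 13:08 − 35 min = 12:33.
The sync starts at 12:33 − 302 min = 07:31.
The retro ends at 07:31 + 612 min = 17:43.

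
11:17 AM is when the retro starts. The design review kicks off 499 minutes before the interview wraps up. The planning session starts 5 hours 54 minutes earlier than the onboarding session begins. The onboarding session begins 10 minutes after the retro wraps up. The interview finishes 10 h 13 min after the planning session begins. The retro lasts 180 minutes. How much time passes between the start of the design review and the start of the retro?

The retro ends at 11:17 AM + 180 min = 2:17 PM.
The onboarding session starts at 2:17 PM + 10 min = 2:27 PM.
The planning session starts at 2:27 PM − 354 min = 8:33 AM.
The interview ends at 8:33 AM + 613 min = 6:46 PM.
The design review starts at 6:46 PM − 499 min = 10:27 AM.
From 10:27 AM to 11:17 AM is 50 minutes.

50 minutes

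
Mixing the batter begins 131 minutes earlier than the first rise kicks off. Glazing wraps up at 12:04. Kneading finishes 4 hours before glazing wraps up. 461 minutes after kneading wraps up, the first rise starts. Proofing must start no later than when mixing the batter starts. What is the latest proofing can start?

13:34

Kneading ends at 12:04 − 240 min = 08:04.
The first rise starts at 08:04 + 461 min = 15:45.
Mixing the batter starts at 15:45 − 131 min = 13:34.
Proofing is bounded by mixing the batter, so the latest it can start is 13:34.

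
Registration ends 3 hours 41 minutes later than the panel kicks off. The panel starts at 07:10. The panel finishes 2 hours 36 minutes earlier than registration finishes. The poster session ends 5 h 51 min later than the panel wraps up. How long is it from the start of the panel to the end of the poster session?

Registration ends at 07:10 + 221 min = 10:51.
The panel ends at 10:51 − 156 min = 08:15.
The poster session ends at 08:15 + 351 min = 14:06.
From 07:10 to 14:06 is 416 minutes.

416 minutes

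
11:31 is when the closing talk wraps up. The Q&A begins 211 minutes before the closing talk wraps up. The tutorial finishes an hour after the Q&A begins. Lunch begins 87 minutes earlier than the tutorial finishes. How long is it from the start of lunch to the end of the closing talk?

The Q&A starts at 11:31 − 211 min = 08:00.
The tutorial ends at 08:00 + 60 min = 09:00.
Lunch starts at 09:00 − 87 min = 07:33.
From 07:33 to 11:31 is 3 hours 58 minutes.

3 hours 58 minutes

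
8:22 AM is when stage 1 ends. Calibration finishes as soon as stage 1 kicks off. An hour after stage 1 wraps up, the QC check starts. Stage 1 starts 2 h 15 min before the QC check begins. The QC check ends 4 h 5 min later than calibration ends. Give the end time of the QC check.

The QC check starts at 8:22 AM + 60 min = 9:22 AM.
Stage 1 starts at 9:22 AM − 135 min = 7:07 AM.
So calibration ends at 7:07 AM.
The QC check ends at 7:07 AM + 245 min = 11:12 AM.

11:12 AM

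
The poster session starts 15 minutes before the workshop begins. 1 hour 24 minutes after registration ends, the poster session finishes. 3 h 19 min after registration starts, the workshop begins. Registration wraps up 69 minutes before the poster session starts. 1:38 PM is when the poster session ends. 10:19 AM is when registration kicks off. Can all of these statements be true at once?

Yes

The workshop starts at 10:19 AM + 199 min = 1:38 PM.
The poster session starts at 1:38 PM − 15 min = 1:23 PM.
Registration ends at 1:23 PM − 69 min = 12:14 PM.
The poster session ends at 12:14 PM + 84 min = 1:38 PM.
That matches the stated 1:38 PM, so the schedule is consistent.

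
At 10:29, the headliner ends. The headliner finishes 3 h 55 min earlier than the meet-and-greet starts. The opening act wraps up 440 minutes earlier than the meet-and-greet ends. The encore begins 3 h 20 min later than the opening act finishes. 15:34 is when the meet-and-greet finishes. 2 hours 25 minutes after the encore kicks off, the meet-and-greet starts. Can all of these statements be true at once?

No

The opening act ends at 15:34 − 440 min = 08:14.
The encore starts at 08:14 + 200 min = 11:34.
The meet-and-greet starts at 11:34 + 145 min = 13:59.
The headliner ends at 13:59 − 235 min = 10:04.
But the headliner is also said to end at 10:29 — a 25-minute conflict.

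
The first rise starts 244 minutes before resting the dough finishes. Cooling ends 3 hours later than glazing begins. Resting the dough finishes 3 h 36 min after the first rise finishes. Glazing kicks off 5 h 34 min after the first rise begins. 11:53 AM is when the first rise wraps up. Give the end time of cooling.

Resting the dough ends at 11:53 AM + 216 min = 3:29 PM.
The first rise starts at 3:29 PM − 244 min = 11:25 AM.
Glazing starts at 11:25 AM + 334 min = 4:59 PM.
Cooling ends at 4:59 PM + 180 min = 7:59 PM.

7:59 PM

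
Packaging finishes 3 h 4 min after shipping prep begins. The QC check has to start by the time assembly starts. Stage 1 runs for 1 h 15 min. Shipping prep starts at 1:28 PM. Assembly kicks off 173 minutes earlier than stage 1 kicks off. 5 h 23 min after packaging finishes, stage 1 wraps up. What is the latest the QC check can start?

Packaging ends at 1:28 PM + 184 min = 4:32 PM.
Stage 1 ends at 4:32 PM + 323 min = 9:55 PM.
Stage 1 starts at 9:55 PM − 75 min = 8:40 PM.
Assembly starts at 8:40 PM − 173 min = 5:47 PM.
The QC check is bounded by assembly, so the latest it can start is 5:47 PM.

5:47 PM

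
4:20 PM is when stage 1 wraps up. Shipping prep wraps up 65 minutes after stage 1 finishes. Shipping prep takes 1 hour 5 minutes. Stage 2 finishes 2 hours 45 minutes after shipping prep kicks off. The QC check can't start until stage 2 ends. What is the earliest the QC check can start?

Shipping prep ends at 4:20 PM + 65 min = 5:25 PM.
Shipping prep starts at 5:25 PM − 65 min = 4:20 PM.
Stage 2 ends at 4:20 PM + 165 min = 7:05 PM.
The QC check is bounded by stage 2, so the earliest it can start is 7:05 PM.

7:05 PM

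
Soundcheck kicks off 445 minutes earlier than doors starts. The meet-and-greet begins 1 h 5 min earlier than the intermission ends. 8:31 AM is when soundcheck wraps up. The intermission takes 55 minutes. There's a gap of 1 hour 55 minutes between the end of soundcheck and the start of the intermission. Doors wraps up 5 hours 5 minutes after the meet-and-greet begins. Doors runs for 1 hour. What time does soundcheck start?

6:56 AM

The intermission starts at 8:31 AM + 115 min = 10:26 AM.
The intermission ends at 10:26 AM + 55 min = 11:21 AM.
The meet-and-greet starts at 11:21 AM − 65 min = 10:16 AM.
Doors ends at 10:16 AM + 305 min = 3:21 PM.
Doors starts at 3:21 PM − 60 min = 2:21 PM.
Soundcheck starts at 2:21 PM − 445 min = 6:56 AM.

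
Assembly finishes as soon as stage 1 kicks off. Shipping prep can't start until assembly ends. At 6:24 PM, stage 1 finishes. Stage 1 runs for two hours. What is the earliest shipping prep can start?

Stage 1 starts at 6:24 PM − 120 min = 4:24 PM.
So assembly ends at 4:24 PM.
Shipping prep is bounded by assembly, so the earliest it can start is 4:24 PM.

4:24 PM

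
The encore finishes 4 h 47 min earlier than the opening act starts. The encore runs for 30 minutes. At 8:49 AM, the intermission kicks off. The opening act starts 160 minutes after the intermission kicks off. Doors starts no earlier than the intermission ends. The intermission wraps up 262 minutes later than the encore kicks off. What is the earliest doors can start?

10:34 AM

The opening act starts at 8:49 AM + 160 min = 11:29 AM.
The encore ends at 11:29 AM − 287 min = 6:42 AM.
The encore starts at 6:42 AM − 30 min = 6:12 AM.
The intermission ends at 6:12 AM + 262 min = 10:34 AM.
Doors is bounded by the intermission, so the earliest it can start is 10:34 AM.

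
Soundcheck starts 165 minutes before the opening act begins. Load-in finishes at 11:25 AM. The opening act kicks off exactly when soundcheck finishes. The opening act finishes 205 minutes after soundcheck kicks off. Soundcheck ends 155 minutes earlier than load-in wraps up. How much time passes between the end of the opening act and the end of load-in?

115 minutes

Soundcheck ends at 11:25 AM − 155 min = 8:50 AM.
So the opening act starts at 8:50 AM.
Soundcheck starts at 8:50 AM − 165 min = 6:05 AM.
The opening act ends at 6:05 AM + 205 min = 9:30 AM.
From 9:30 AM to 11:25 AM is 115 minutes.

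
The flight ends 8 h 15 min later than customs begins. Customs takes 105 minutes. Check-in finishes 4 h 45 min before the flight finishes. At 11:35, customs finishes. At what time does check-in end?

Customs starts at 11:35 − 105 min = 09:50.
The flight ends at 09:50 + 495 min = 18:05.
Check-in ends at 18:05 − 285 min = 13:20.

13:20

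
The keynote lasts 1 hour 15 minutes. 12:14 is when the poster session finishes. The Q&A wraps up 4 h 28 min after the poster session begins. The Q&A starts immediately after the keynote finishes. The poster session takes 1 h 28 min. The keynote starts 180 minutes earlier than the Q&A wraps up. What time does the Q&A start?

The poster session starts at 12:14 − 88 min = 10:46.
The Q&A ends at 10:46 + 268 min = 15:14.
The keynote starts at 15:14 − 180 min = 12:14.
The keynote ends at 12:14 + 75 min = 13:29.
So the Q&A starts at 13:29.

13:29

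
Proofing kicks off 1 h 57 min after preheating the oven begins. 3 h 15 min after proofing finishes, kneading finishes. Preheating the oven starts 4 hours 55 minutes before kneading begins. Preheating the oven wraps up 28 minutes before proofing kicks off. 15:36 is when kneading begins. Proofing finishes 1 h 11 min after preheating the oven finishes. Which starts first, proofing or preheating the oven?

preheating the oven

Preheating the oven starts at 15:36 − 295 min = 10:41.
Proofing starts at 10:41 + 117 min = 12:38.
Proofing starts at 12:38 and preheating the oven starts at 10:41, so preheating the oven is first.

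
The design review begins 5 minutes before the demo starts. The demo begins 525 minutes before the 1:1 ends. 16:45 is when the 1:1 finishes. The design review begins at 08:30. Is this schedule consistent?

The demo starts at 16:45 − 525 min = 08:00.
The design review starts at 08:00 − 5 min = 07:55.
But the design review is also said to start at 08:30 — a 35-minute conflict.

No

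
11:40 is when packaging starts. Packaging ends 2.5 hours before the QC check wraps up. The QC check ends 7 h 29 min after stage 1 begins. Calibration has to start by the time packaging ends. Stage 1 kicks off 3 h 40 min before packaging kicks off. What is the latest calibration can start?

12:59

Stage 1 starts at 11:40 − 220 min = 08:00.
The QC check ends at 08:00 + 449 min = 15:29.
Packaging ends at 15:29 − 150 min = 12:59.
Calibration is bounded by packaging, so the latest it can start is 12:59.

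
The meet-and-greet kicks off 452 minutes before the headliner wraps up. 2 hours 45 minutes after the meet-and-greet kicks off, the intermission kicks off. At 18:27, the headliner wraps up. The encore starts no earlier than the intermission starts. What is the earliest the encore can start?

13:40

The meet-and-greet starts at 18:27 − 452 min = 10:55.
The intermission starts at 10:55 + 165 min = 13:40.
The encore is bounded by the intermission, so the earliest it can start is 13:40.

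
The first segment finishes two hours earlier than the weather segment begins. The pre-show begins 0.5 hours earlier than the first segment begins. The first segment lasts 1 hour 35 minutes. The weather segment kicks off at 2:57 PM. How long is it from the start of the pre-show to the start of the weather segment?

The first segment ends at 2:57 PM − 120 min = 12:57 PM.
The first segment starts at 12:57 PM − 95 min = 11:22 AM.
The pre-show starts at 11:22 AM − 30 min = 10:52 AM.
From 10:52 AM to 2:57 PM is 4 h 5 min.

4 h 5 min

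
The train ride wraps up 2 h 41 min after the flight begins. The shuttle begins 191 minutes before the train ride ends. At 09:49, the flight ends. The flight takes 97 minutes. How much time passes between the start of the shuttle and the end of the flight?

The flight starts at 09:49 − 97 min = 08:12.
The train ride ends at 08:12 + 161 min = 10:53.
The shuttle starts at 10:53 − 191 min = 07:42.
From 07:42 to 09:49 is 2 hours 7 minutes.

2 hours 7 minutes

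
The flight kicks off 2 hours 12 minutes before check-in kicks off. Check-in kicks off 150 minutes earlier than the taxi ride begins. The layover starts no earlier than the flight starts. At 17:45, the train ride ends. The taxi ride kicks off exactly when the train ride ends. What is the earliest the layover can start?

The taxi ride starts at 17:45.
Check-in starts at 17:45 − 150 min = 15:15.
The flight starts at 15:15 − 132 min = 13:03.
The layover is bounded by the flight, so the earliest it can start is 13:03.

13:03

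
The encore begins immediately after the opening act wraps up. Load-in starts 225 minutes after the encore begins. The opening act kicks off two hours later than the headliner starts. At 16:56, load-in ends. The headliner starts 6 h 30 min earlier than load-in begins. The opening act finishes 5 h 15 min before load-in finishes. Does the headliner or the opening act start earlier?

The opening act ends at 16:56 − 315 min = 11:41.
So the encore starts at 11:41.
Load-in starts at 11:41 + 225 min = 15:26.
The headliner starts at 15:26 − 390 min = 08:56.
The opening act starts at 08:56 + 120 min = 10:56.
The headliner starts at 08:56 and the opening act starts at 10:56, so the headliner is first.

the headliner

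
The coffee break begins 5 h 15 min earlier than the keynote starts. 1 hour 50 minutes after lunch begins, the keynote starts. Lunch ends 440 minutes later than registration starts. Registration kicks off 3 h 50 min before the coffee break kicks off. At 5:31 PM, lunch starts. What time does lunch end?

The keynote starts at 5:31 PM + 110 min = 7:21 PM.
The coffee break starts at 7:21 PM − 315 min = 2:06 PM.
Registration starts at 2:06 PM − 230 min = 10:16 AM.
Lunch ends at 10:16 AM + 440 min = 5:36 PM.

5:36 PM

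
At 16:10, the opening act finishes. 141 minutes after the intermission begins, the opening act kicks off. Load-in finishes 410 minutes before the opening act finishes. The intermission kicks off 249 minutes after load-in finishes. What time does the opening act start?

Load-in ends at 16:10 − 410 min = 09:20.
The intermission starts at 09:20 + 249 min = 13:29.
The opening act starts at 13:29 + 141 min = 15:50.

15:50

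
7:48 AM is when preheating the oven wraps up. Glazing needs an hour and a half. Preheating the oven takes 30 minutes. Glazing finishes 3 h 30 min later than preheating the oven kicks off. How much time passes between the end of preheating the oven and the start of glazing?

Preheating the oven starts at 7:48 AM − 30 min = 7:18 AM.
Glazing ends at 7:18 AM + 210 min = 10:48 AM.
Glazing starts at 10:48 AM − 90 min = 9:18 AM.
From 7:48 AM to 9:18 AM is 1.5 hours.

1.5 hours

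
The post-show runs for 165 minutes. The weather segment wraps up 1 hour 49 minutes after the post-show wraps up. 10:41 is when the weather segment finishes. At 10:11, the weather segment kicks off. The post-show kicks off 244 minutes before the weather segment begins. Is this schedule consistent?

The post-show starts at 10:11 − 244 min = 06:07.
The post-show ends at 06:07 + 165 min = 08:52.
The weather segment ends at 08:52 + 109 min = 10:41.
That matches the stated 10:41, so the schedule is consistent.

Yes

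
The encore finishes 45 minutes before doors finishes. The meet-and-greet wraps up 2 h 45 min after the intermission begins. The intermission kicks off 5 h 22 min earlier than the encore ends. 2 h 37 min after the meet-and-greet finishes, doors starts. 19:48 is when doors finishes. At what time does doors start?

The encore ends at 19:48 − 45 min = 19:03.
The intermission starts at 19:03 − 322 min = 13:41.
The meet-and-greet ends at 13:41 + 165 min = 16:26.
Doors starts at 16:26 + 157 min = 19:03.

19:03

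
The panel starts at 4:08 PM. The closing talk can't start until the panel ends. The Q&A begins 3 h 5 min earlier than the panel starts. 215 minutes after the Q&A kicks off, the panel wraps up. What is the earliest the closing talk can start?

The Q&A starts at 4:08 PM − 185 min = 1:03 PM.
The panel ends at 1:03 PM + 215 min = 4:38 PM.
The closing talk is bounded by the panel, so the earliest it can start is 4:38 PM.

4:38 PM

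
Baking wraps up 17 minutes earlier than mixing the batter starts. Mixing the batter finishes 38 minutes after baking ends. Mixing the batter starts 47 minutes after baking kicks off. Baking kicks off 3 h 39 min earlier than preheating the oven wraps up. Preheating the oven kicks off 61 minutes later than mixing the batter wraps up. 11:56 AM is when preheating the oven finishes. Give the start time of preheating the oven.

Baking starts at 11:56 AM − 219 min = 8:17 AM.
Mixing the batter starts at 8:17 AM + 47 min = 9:04 AM.
Baking ends at 9:04 AM − 17 min = 8:47 AM.
Mixing the batter ends at 8:47 AM + 38 min = 9:25 AM.
Preheating the oven starts at 9:25 AM + 61 min = 10:26 AM.

10:26 AM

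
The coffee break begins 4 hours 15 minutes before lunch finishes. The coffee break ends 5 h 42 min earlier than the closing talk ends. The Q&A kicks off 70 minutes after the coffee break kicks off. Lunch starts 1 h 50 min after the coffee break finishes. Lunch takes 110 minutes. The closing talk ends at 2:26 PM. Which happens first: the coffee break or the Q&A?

The coffee break ends at 2:26 PM − 342 min = 8:44 AM.
Lunch starts at 8:44 AM + 110 min = 10:34 AM.
Lunch ends at 10:34 AM + 110 min = 12:24 PM.
The coffee break starts at 12:24 PM − 255 min = 8:09 AM.
The Q&A starts at 8:09 AM + 70 min = 9:19 AM.
The coffee break starts at 8:09 AM and the Q&A starts at 9:19 AM, so the coffee break is first.

the coffee break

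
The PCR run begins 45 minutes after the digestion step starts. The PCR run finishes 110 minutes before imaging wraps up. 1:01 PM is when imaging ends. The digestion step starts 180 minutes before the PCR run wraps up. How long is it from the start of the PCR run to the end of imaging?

4 hours 5 minutes

The PCR run ends at 1:01 PM − 110 min = 11:11 AM.
The digestion step starts at 11:11 AM − 180 min = 8:11 AM.
The PCR run starts at 8:11 AM + 45 min = 8:56 AM.
From 8:56 AM to 1:01 PM is 4 hours 5 minutes.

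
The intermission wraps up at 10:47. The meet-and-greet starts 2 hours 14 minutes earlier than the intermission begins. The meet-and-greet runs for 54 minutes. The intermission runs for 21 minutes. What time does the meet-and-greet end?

The intermission starts at 10:47 − 21 min = 10:26.
The meet-and-greet starts at 10:26 − 134 min = 08:12.
The meet-and-greet ends at 08:12 + 54 min = 09:06.

09:06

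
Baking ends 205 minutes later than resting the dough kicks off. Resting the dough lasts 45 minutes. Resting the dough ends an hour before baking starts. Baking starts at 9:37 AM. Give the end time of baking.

Resting the dough ends at 9:37 AM − 60 min = 8:37 AM.
Resting the dough starts at 8:37 AM − 45 min = 7:52 AM.
Baking ends at 7:52 AM + 205 min = 11:17 AM.

11:17 AM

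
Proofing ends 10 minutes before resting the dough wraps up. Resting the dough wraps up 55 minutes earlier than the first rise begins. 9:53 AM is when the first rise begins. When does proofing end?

8:48 AM

Resting the dough ends at 9:53 AM − 55 min = 8:58 AM.
Proofing ends at 8:58 AM − 10 min = 8:48 AM.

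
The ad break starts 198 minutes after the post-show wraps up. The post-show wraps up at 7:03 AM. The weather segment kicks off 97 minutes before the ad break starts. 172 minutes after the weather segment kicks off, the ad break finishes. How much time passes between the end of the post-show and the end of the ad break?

273 minutes

The ad break starts at 7:03 AM + 198 min = 10:21 AM.
The weather segment starts at 10:21 AM − 97 min = 8:44 AM.
The ad break ends at 8:44 AM + 172 min = 11:36 AM.
From 7:03 AM to 11:36 AM is 273 minutes.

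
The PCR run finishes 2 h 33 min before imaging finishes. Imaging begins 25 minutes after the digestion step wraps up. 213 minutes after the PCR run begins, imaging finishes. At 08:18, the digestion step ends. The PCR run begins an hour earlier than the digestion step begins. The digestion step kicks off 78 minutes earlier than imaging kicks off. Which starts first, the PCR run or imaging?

Imaging starts at 08:18 + 25 min = 08:43.
The digestion step starts at 08:43 − 78 min = 07:25.
The PCR run starts at 07:25 − 60 min = 06:25.
The PCR run starts at 06:25 and imaging starts at 08:43, so the PCR run is first.

the PCR run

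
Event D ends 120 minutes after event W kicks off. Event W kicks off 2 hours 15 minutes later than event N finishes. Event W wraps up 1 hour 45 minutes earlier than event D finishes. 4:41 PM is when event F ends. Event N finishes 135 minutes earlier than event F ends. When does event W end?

Event N ends at 4:41 PM − 135 min = 2:26 PM.
Event W starts at 2:26 PM + 135 min = 4:41 PM.
Event D ends at 4:41 PM + 120 min = 6:41 PM.
Event W ends at 6:41 PM − 105 min = 4:56 PM.

4:56 PM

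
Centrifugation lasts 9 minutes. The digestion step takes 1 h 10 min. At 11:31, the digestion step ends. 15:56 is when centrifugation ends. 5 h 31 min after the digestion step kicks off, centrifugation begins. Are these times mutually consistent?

The digestion step starts at 11:31 − 70 min = 10:21.
Centrifugation starts at 10:21 + 331 min = 15:52.
Centrifugation ends at 15:52 + 9 min = 16:01.
But centrifugation is also said to end at 15:56 — a 5-minute conflict.

No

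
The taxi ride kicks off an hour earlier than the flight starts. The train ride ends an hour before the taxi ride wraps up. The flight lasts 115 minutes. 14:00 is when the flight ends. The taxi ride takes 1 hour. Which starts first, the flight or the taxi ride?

the taxi ride

The flight starts at 14:00 − 115 min = 12:05.
The taxi ride starts at 12:05 − 60 min = 11:05.
The flight starts at 12:05 and the taxi ride starts at 11:05, so the taxi ride is first.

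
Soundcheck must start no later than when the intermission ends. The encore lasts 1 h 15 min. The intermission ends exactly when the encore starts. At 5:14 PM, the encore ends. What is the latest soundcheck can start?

3:59 PM

The encore starts at 5:14 PM − 75 min = 3:59 PM.
So the intermission ends at 3:59 PM.
Soundcheck is bounded by the intermission, so the latest it can start is 3:59 PM.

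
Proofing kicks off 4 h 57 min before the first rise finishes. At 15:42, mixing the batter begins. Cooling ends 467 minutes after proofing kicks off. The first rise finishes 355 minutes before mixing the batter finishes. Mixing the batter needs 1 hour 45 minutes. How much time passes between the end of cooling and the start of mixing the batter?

Mixing the batter ends at 15:42 + 105 min = 17:27.
The first rise ends at 17:27 − 355 min = 11:32.
Proofing starts at 11:32 − 297 min = 06:35.
Cooling ends at 06:35 + 467 min = 14:22.
From 14:22 to 15:42 is 1 h 20 min.

1 h 20 min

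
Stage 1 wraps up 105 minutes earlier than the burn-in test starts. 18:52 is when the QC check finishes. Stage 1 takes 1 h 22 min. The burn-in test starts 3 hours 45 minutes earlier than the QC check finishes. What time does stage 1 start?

12:00

The burn-in test starts at 18:52 − 225 min = 15:07.
Stage 1 ends at 15:07 − 105 min = 13:22.
Stage 1 starts at 13:22 − 82 min = 12:00.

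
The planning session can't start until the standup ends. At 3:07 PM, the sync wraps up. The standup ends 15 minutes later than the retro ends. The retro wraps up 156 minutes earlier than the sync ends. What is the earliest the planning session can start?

The retro ends at 3:07 PM − 156 min = 12:31 PM.
The standup ends at 12:31 PM + 15 min = 12:46 PM.
The planning session is bounded by the standup, so the earliest it can start is 12:46 PM.

12:46 PM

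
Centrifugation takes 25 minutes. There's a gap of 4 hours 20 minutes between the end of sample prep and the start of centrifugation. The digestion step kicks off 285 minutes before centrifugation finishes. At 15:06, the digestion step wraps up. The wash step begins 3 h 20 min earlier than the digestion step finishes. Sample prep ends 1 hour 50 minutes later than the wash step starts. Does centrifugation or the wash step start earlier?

The wash step starts at 15:06 − 200 min = 11:46.
Sample prep ends at 11:46 + 110 min = 13:36.
Centrifugation starts at 13:36 + 260 min = 17:56.
Centrifugation starts at 17:56 and the wash step starts at 11:46, so the wash step is first.

the wash step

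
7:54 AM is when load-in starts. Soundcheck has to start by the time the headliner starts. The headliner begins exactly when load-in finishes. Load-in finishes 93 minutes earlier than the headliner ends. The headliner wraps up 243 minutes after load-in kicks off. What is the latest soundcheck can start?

10:24 AM

The headliner ends at 7:54 AM + 243 min = 11:57 AM.
Load-in ends at 11:57 AM − 93 min = 10:24 AM.
So the headliner starts at 10:24 AM.
Soundcheck is bounded by the headliner, so the latest it can start is 10:24 AM.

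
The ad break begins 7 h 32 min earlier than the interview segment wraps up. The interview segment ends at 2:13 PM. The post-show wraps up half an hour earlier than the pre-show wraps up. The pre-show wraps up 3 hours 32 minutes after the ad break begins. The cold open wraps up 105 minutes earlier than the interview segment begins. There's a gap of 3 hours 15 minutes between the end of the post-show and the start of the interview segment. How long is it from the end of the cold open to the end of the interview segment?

180 minutes

The ad break starts at 2:13 PM − 452 min = 6:41 AM.
The pre-show ends at 6:41 AM + 212 min = 10:13 AM.
The post-show ends at 10:13 AM − 30 min = 9:43 AM.
The interview segment starts at 9:43 AM + 195 min = 12:58 PM.
The cold open ends at 12:58 PM − 105 min = 11:13 AM.
From 11:13 AM to 2:13 PM is 180 minutes.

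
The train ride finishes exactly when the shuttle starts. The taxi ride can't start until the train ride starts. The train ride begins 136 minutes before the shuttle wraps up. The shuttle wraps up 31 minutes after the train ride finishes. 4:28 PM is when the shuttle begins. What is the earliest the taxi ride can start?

The train ride ends at 4:28 PM.
The shuttle ends at 4:28 PM + 31 min = 4:59 PM.
The train ride starts at 4:59 PM − 136 min = 2:43 PM.
The taxi ride is bounded by the train ride, so the earliest it can start is 2:43 PM.

2:43 PM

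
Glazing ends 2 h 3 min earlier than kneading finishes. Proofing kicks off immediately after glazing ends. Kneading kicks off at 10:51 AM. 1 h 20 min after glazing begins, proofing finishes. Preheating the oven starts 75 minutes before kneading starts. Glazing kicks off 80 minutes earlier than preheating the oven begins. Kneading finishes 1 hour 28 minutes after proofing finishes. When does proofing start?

Preheating the oven starts at 10:51 AM − 75 min = 9:36 AM.
Glazing starts at 9:36 AM − 80 min = 8:16 AM.
Proofing ends at 8:16 AM + 80 min = 9:36 AM.
Kneading ends at 9:36 AM + 88 min = 11:04 AM.
Glazing ends at 11:04 AM − 123 min = 9:01 AM.
So proofing starts at 9:01 AM.

9:01 AM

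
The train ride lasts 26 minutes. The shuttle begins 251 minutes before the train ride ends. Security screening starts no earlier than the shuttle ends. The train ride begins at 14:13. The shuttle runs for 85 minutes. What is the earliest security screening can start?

11:53

The train ride ends at 14:13 + 26 min = 14:39.
The shuttle starts at 14:39 − 251 min = 10:28.
The shuttle ends at 10:28 + 85 min = 11:53.
Security screening is bounded by the shuttle, so the earliest it can start is 11:53.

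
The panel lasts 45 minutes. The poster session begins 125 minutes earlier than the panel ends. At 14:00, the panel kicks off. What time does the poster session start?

The panel ends at 14:00 + 45 min = 14:45.
The poster session starts at 14:45 − 125 min = 12:40.

12:40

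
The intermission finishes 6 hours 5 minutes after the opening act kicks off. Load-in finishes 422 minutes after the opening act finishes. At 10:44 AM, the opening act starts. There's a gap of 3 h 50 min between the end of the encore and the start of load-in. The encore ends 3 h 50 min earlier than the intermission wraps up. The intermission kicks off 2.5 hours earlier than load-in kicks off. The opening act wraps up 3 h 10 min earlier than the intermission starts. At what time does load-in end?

6:11 PM

The intermission ends at 10:44 AM + 365 min = 4:49 PM.
The encore ends at 4:49 PM − 230 min = 12:59 PM.
Load-in starts at 12:59 PM + 230 min = 4:49 PM.
The intermission starts at 4:49 PM − 150 min = 2:19 PM.
The opening act ends at 2:19 PM − 190 min = 11:09 AM.
Load-in ends at 11:09 AM + 422 min = 6:11 PM.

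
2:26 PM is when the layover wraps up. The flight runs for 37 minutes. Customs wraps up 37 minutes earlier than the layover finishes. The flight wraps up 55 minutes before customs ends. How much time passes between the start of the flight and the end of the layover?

Customs ends at 2:26 PM − 37 min = 1:49 PM.
The flight ends at 1:49 PM − 55 min = 12:54 PM.
The flight starts at 12:54 PM − 37 min = 12:17 PM.
From 12:17 PM to 2:26 PM is 2 h 9 min.

2 h 9 min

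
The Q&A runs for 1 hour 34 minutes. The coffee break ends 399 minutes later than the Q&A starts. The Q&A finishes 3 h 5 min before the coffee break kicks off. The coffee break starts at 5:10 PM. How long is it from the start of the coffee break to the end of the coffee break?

The Q&A ends at 5:10 PM − 185 min = 2:05 PM.
The Q&A starts at 2:05 PM − 94 min = 12:31 PM.
The coffee break ends at 12:31 PM + 399 min = 7:10 PM.
From 5:10 PM to 7:10 PM is two hours.

two hours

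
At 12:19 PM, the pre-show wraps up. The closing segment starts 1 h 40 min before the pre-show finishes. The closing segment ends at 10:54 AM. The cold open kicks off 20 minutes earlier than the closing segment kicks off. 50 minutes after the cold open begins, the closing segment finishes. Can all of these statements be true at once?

The closing segment starts at 12:19 PM − 100 min = 10:39 AM.
The cold open starts at 10:39 AM − 20 min = 10:19 AM.
The closing segment ends at 10:19 AM + 50 min = 11:09 AM.
But the closing segment is also said to end at 10:54 AM — a 15-minute conflict.

No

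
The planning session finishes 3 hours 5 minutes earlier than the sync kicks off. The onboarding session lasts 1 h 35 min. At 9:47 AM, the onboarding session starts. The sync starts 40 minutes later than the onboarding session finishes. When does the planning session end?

The onboarding session ends at 9:47 AM + 95 min = 11:22 AM.
The sync starts at 11:22 AM + 40 min = 12:02 PM.
The planning session ends at 12:02 PM − 185 min = 8:57 AM.

8:57 AM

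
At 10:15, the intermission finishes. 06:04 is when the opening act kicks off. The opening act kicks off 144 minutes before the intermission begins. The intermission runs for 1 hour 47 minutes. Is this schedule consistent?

Yes

The intermission starts at 10:15 − 107 min = 08:28.
The opening act starts at 08:28 − 144 min = 06:04.
That matches the stated 06:04, so the schedule is consistent.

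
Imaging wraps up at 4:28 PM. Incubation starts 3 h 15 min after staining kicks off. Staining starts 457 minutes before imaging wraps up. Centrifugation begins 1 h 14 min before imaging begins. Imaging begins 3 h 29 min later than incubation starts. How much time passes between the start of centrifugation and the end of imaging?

Staining starts at 4:28 PM − 457 min = 8:51 AM.
Incubation starts at 8:51 AM + 195 min = 12:06 PM.
Imaging starts at 12:06 PM + 209 min = 3:35 PM.
Centrifugation starts at 3:35 PM − 74 min = 2:21 PM.
From 2:21 PM to 4:28 PM is 2 h 7 min.

2 h 7 min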